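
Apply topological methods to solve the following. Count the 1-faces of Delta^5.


Delta^5 has 5+1 vertices. A 1-face is a choice of 1+1 vertices.
f_1 = C(5+1, 1+1) = C(6,2) = 15

15


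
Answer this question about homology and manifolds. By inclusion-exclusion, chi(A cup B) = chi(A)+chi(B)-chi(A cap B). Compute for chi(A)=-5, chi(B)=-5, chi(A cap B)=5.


chi(A cup B) = chi(A) + chi(B) - chi(A cap B)
= -5 + (-5) - (5)
= -15

-15


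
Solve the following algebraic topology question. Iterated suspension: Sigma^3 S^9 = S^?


Each suspension raises dimension by 1: Sigma S^n = S^{n+1}.
Sigma^3 S^9 = S^{9+3} = S^12

12


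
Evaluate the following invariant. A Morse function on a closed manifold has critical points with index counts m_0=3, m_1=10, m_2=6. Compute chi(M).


Morse theory: chi(M) = sum_k (-1)^k m_k where m_k = #(index-k critical points).
= (3) + (-10) + (6) = -1

-1


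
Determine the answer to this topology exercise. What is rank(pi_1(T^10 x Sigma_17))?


pi_1(A x B) = pi_1(A) x pi_1(B); rank of abelianization = b_1.
b_1(T^10) = 10, b_1(Sigma_17) = 2*17 = 34.
b_1(product) = 10 + 34 = 44

44


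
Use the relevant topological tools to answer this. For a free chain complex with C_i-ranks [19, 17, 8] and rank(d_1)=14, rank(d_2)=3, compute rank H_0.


rank H_k = rank(ker d_k) - rank(im d_{k+1}).
rank(ker d_0) = rank(C_0) - rank(d_0) = 19 - 0 = 19.
rank(im d_{0+1}) = 14.
rank H_0 = 19 - 14 = 5

5


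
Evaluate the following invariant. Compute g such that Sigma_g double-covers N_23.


chi(N_23) = 2 - 23 = -21.
Double cover: chi(Sigma_g) = 2 * chi(N_23) = 2*(-21) = -42.
2 - 2g = -42, so g = (2 - (-42))/2 = 44/2 = 22

22


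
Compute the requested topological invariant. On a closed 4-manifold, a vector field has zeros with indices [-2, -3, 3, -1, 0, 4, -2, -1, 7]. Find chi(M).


Poincare-Hopf: chi(M) = sum of indices of zeros.
chi = (-2) + (-3) + (3) + (-1) + (0) + (4) + (-2) + (-1) + (7) = 5

5


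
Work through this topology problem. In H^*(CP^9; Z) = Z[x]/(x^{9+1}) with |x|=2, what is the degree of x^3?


|x| = 2 in H^*(CP^n).
|x^3| = 3 * |x| = 3 * 2 = 6

6


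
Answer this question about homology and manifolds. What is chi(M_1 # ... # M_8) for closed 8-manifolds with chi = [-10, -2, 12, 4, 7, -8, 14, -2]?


For n-manifolds: chi(A#B) = chi(A) + chi(B) - chi(S^8).
chi(S^8) = 1 + (-1)^8 = 2.
chi(#) = (sum chi_i) - (8-1)*chi(S^8) = 15 - 7*2 = 1

1


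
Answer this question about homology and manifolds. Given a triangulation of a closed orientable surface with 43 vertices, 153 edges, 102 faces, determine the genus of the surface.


chi = V - E + F = 43 - 153 + 102 = -8
For orientable closed surface: chi = 2 - 2g, so g = (2 - chi)/2.
g = (2 - (-8)) / 2 = 10 / 2 = 5

5


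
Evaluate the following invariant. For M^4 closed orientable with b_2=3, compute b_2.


Poincare duality for closed orientable n-manifolds: b_k = b_{n-k}.
Here n = 4, so b_2 = b_2 = 3

3


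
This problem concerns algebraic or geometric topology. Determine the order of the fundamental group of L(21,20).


pi_1(L(p,q)) = Z/pZ for any q coprime to p.
|pi_1(L(21,20))| = 21

21


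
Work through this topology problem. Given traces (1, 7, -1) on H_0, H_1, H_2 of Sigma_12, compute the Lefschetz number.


L(f) = tr(f_0*) - tr(f_1*) + tr(f_2*).
= 1 - (7) + (-1)
= -7

-7


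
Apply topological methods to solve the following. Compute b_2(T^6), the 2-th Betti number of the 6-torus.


By the Kunneth formula, b_k(T^n) = C(n,k).
b_2(T^6) = C(6,2).
C(6,2) = 6!/(2!*4!) = 15

15


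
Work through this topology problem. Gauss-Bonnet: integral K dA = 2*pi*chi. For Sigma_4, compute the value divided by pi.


Gauss-Bonnet: integral K dA = 2*pi*chi(M).
chi(Sigma_4) = 2 - 2*4 = -6.
(integral K dA)/pi = 2*chi = 2*(-6) = -12

-12


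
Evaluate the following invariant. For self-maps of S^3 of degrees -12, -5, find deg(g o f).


Degree is multiplicative under composition: deg(g o f) = deg(g) * deg(f).
= -5 * -12 = 60

60


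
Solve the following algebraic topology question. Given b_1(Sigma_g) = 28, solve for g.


For a closed orientable surface: b_1 = 2g.
28 = 2g
g = 28 / 2 = 14

14


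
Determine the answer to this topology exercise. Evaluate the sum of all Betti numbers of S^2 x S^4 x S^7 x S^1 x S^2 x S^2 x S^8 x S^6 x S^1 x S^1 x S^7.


Total Betti number is multiplicative under products.
Each S^d (d>=1) has total Betti number 2.
There are 11 sphere factors.
Total = 2^11 = 2048

2048


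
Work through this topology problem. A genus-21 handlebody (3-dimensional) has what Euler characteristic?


A genus-g handlebody deformation retracts to a wedge of g circles.
chi(vee_g S^1) = 1 - g.
chi(H_21) = 1 - 21 = -20

-20


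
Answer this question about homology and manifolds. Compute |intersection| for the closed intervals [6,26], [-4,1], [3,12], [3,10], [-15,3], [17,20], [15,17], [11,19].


Intersection = [max(a_i), min(b_i)] = [17, 1].
Since 17 > 1, the intersection is empty.
Length = 0

0


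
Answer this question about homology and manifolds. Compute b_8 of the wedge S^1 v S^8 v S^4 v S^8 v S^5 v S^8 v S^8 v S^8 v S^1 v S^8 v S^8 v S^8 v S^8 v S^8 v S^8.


For a wedge of spheres, H_k (k>0) is free on one generator per sphere of dimension k.
Spheres of dimension 8: count = 11.
b_8 = 11

11


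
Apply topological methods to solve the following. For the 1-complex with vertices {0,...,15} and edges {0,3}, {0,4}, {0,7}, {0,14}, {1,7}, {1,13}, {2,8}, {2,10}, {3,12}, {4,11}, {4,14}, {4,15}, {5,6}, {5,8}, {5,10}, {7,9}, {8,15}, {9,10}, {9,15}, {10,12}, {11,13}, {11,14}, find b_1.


b_1 = E - V + (number of components).
E = 22, V = 16, components = 1.
b_1 = 22 - 16 + 1 = 7

7


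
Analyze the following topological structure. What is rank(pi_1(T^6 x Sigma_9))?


pi_1(A x B) = pi_1(A) x pi_1(B); rank of abelianization = b_1.
b_1(T^6) = 6, b_1(Sigma_9) = 2*9 = 18.
b_1(product) = 6 + 18 = 24

24


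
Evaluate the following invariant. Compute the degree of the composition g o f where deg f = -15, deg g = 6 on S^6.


Degree is multiplicative under composition: deg(g o f) = deg(g) * deg(f).
= 6 * -15 = -90

-90


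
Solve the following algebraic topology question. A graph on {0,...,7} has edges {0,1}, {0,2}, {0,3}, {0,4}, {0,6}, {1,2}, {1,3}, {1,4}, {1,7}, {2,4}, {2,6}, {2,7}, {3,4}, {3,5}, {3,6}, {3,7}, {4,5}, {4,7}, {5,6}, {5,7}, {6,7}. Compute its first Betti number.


b_1 = E - V + (number of components).
E = 21, V = 8, components = 1.
b_1 = 21 - 8 + 1 = 14

14


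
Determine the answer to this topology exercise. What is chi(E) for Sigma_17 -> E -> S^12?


chi(S^12) = 2 (n even), chi(Sigma_17) = 2 - 2*17 = -32.
chi(E) = 2 * (-32) = -64

-64


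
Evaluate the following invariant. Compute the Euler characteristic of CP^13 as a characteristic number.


For any closed oriented manifold, <e(TM),[M]> = chi(M).
chi(CP^13) = 13+1 = 14

14


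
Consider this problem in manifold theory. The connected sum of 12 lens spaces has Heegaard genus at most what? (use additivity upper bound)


Heegaard genus satisfies g(A#B) <= g(A) + g(B).
Each lens space has g = 1.
Upper bound: 12 * 1 = 12

12


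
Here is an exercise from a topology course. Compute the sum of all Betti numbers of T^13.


b_k(T^13) = C(13,k), so the sum over k is sum_k C(13,k) = 2^13.
Total = 2^13 = 8192

8192


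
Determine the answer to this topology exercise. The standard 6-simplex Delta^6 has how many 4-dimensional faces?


Delta^6 has 6+1 vertices. A 4-face is a choice of 4+1 vertices.
f_4 = C(6+1, 4+1) = C(7,5) = 21

21


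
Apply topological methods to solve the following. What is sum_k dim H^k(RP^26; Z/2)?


H^k(RP^26; Z/2) = Z/2 for each 0 <= k <= 26.
Total dimension = 26 + 1 = 27

27


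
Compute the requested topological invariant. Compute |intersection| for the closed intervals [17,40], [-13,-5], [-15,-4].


Intersection = [max(a_i), min(b_i)] = [17, -5].
Since 17 > -5, the intersection is empty.
Length = 0

0


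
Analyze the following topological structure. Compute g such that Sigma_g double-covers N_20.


chi(N_20) = 2 - 20 = -18.
Double cover: chi(Sigma_g) = 2 * chi(N_20) = 2*(-18) = -36.
2 - 2g = -36, so g = (2 - (-36))/2 = 38/2 = 19

19


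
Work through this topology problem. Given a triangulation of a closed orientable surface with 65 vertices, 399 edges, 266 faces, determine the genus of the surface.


chi = V - E + F = 65 - 399 + 266 = -68
For orientable closed surface: chi = 2 - 2g, so g = (2 - chi)/2.
g = (2 - (-68)) / 2 = 70 / 2 = 35

35


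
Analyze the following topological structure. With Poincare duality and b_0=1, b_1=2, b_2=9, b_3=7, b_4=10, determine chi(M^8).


By Poincare duality b_k = b_{8-k}, so full Betti numbers: b_0=1, b_1=2, b_2=9, b_3=7, b_4=10, b_5=7, b_6=9, b_7=2, b_8=1.
chi = sum (-1)^k b_k = 12

12


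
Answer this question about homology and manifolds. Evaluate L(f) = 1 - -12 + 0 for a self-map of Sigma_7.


L(f) = tr(f_0*) - tr(f_1*) + tr(f_2*).
= 1 - (-12) + (0)
= 13

13


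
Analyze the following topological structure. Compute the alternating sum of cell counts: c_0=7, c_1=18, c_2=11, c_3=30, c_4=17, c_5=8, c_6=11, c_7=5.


chi = sum_k (-1)^k c_k.
= (-1)^0*7 + (-1)^1*18 + (-1)^2*11 + (-1)^3*30 + (-1)^4*17 + (-1)^5*8 + (-1)^6*11 + (-1)^7*5
= (7) + (-18) + (11) + (-30) + (17) + (-8) + (11) + (-5)
= -15

-15


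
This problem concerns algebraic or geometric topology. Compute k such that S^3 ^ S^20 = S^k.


S^m ^ S^n = S^{m+n}.
k = 3 + 20 = 23

23


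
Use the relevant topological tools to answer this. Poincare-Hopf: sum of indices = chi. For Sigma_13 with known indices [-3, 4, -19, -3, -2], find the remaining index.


Poincare-Hopf: sum of indices = chi(M).
chi(Sigma_13) = 2 - 2*13 = -24.
Sum of known indices = -23.
x = chi - (sum known) = -24 - (-23) = -1

-1


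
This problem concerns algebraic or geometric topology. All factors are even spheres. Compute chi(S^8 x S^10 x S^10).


chi is multiplicative: chi(X x Y) = chi(X) chi(Y).
Each even-dim sphere has chi = 2. There are 3 factors.
chi = 2^3 = 8

8


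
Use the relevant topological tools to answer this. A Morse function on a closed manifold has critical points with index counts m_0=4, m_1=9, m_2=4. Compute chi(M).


Morse theory: chi(M) = sum_k (-1)^k m_k where m_k = #(index-k critical points).
= (4) + (-9) + (4) = -1

-1


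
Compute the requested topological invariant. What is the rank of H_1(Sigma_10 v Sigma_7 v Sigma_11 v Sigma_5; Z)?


For a wedge X v Y: reduced H_k(X v Y) = H_k(X) + H_k(Y).
Each Sigma_g contributes b_1 = 2g.
b_1 = 20 + 14 + 22 + 10 = 66

66


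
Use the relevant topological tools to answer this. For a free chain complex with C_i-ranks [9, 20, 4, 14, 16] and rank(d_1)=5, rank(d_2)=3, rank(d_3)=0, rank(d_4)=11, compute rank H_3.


rank H_k = rank(ker d_k) - rank(im d_{k+1}).
rank(ker d_3) = rank(C_3) - rank(d_3) = 14 - 0 = 14.
rank(im d_{3+1}) = 11.
rank H_3 = 14 - 11 = 3

3


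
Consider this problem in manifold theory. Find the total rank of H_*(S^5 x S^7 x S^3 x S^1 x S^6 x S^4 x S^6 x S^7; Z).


Total Betti number is multiplicative under products.
Each S^d (d>=1) has total Betti number 2.
There are 8 sphere factors.
Total = 2^8 = 256

256


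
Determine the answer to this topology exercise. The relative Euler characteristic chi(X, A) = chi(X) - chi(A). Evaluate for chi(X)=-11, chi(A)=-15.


Relative Euler characteristic: chi(X, A) = chi(X) - chi(A).
= -11 - (-15) = 4

4


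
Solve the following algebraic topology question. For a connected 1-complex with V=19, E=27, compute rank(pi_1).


For a connected graph: rank(pi_1) = b_1 = E - V + 1 = 1 - chi.
chi = V - E = 19 - 27 = -8.
rank = 1 - (-8) = 27 - 19 + 1 = 9

9


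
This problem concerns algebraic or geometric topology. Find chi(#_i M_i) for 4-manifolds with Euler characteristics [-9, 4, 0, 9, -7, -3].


For n-manifolds: chi(A#B) = chi(A) + chi(B) - chi(S^4).
chi(S^4) = 1 + (-1)^4 = 2.
chi(#) = (sum chi_i) - (6-1)*chi(S^4) = -6 - 5*2 = -16

-16


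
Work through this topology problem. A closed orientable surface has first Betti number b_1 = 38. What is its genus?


For a closed orientable surface: b_1 = 2g.
38 = 2g
g = 38 / 2 = 19

19


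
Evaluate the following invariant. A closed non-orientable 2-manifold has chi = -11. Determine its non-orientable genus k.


chi = 2 - k for closed non-orientable surfaces with k crosscaps.
-11 = 2 - k
k = 2 - (-11) = 13

13


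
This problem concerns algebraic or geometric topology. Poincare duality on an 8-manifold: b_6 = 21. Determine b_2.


Poincare duality for closed orientable n-manifolds: b_k = b_{n-k}.
Here n = 8, so b_2 = b_6 = 21

21


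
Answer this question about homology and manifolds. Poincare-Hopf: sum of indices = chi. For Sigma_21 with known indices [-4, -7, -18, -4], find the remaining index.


Poincare-Hopf: sum of indices = chi(M).
chi(Sigma_21) = 2 - 2*21 = -40.
Sum of known indices = -33.
x = chi - (sum known) = -40 - (-33) = -7

-7


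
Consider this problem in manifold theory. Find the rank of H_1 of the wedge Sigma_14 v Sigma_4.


For a wedge: H_1(A v B) = H_1(A) + H_1(B).
b_1(Sigma_14) = 28, b_1(Sigma_4) = 8.
b_1 = 28 + 8 = 36

36


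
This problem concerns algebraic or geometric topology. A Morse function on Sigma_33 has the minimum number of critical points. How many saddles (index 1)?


A perfect Morse function has m_k = b_k.
For Sigma_33: b_0=1, b_1=2g=66, b_2=1.
Saddles m_1 = 2g = 66

66


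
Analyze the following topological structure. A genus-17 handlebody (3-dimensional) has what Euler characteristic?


A genus-g handlebody deformation retracts to a wedge of g circles.
chi(vee_g S^1) = 1 - g.
chi(H_17) = 1 - 17 = -16

-16


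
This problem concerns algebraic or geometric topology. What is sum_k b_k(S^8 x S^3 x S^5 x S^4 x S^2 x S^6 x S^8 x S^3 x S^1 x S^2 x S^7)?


Total Betti number is multiplicative under products.
Each S^d (d>=1) has total Betti number 2.
There are 11 sphere factors.
Total = 2^11 = 2048

2048


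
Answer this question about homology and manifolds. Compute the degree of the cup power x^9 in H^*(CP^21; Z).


|x| = 2 in H^*(CP^n).
|x^9| = 9 * |x| = 9 * 2 = 18

18


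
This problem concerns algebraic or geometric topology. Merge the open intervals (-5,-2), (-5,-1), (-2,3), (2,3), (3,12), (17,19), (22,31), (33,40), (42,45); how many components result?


Sort and merge overlapping open intervals.
Merged: (-5,3), (3,12), (17,19), (22,31), (33,40), (42,45).
Number of components = 6

6


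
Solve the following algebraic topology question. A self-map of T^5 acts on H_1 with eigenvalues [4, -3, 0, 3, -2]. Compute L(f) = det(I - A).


For a torus self-map: L(f) = det(I - A) where A acts on H_1.
L(f) = (1-4) * (1--3) * (1-0) * (1-3) * (1--2) = -3 * 4 * 1 * -2 * 3 = 72

72


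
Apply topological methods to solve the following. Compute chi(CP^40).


CP^40 has one cell in each even dimension 0, 2, ..., 2*40 (40+1 cells total).
All cells are even-dimensional, so chi = number of cells.
chi = 40 + 1 = 41

41


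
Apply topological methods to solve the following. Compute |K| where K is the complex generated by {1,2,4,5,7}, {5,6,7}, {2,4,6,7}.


Each maximal simplex on m vertices has 2^m - 1 nonempty faces.
Take the union (dedupe shared faces).
Total distinct faces = 41

41


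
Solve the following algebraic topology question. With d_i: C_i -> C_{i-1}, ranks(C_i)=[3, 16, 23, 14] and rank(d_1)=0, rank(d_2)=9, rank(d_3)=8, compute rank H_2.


rank H_k = rank(ker d_k) - rank(im d_{k+1}).
rank(ker d_2) = rank(C_2) - rank(d_2) = 23 - 9 = 14.
rank(im d_{2+1}) = 8.
rank H_2 = 14 - 8 = 6

6


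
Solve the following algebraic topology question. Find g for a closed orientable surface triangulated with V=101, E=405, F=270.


chi = V - E + F = 101 - 405 + 270 = -34
For orientable closed surface: chi = 2 - 2g, so g = (2 - chi)/2.
g = (2 - (-34)) / 2 = 36 / 2 = 18

18


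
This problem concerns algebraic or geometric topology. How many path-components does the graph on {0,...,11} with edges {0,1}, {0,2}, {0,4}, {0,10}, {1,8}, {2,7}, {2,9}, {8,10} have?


Run DFS/union-find over 12 vertices.
V = 12, E = 8.
Number of components = 5

5


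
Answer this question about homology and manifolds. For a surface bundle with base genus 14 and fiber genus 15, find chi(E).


For a fiber bundle F -> E -> B (with CW structure): chi(E) = chi(B) * chi(F).
chi(Sigma_14) = -26, chi(Sigma_15) = -28.
chi(E) = (-26) * (-28) = 728

728


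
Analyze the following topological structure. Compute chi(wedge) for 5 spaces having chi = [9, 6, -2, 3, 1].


chi(A v B) = chi(A) + chi(B) - 1 (one point identified).
For 5 spaces: chi = (sum chi_i) - (5 - 1).
sum = 17; chi = 17 - 4 = 13

13


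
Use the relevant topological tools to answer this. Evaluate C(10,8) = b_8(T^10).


By the Kunneth formula, b_k(T^n) = C(n,k).
b_8(T^10) = C(10,8).
C(10,8) = 10!/(8!*2!) = 45

45


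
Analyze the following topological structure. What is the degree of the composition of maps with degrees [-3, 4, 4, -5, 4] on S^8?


Degree is multiplicative: deg(composition) = product of degrees.
= (-3) * (4) * (4) * (-5) * (4) = 960

960


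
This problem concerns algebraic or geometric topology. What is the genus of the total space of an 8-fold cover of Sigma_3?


For an n-sheeted cover: chi(E) = n * chi(B).
chi(Sigma_3) = 2 - 2*3 = -4.
chi(E) = 8 * (-4) = -32.
genus(E) = (2 - chi(E))/2 = (2 - (-32))/2 = 34/2 = 17

17


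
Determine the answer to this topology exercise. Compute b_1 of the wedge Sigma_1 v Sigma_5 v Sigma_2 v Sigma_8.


For a wedge X v Y: reduced H_k(X v Y) = H_k(X) + H_k(Y).
Each Sigma_g contributes b_1 = 2g.
b_1 = 2 + 10 + 4 + 16 = 32

32


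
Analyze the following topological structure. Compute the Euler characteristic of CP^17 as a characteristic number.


For any closed oriented manifold, <e(TM),[M]> = chi(M).
chi(CP^17) = 17+1 = 18

18


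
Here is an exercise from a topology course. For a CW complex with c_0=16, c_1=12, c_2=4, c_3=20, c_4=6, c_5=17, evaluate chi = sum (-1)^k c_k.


chi = sum_k (-1)^k c_k.
= (-1)^0*16 + (-1)^1*12 + (-1)^2*4 + (-1)^3*20 + (-1)^4*6 + (-1)^5*17
= (16) + (-12) + (4) + (-20) + (6) + (-17)
= -23

-23


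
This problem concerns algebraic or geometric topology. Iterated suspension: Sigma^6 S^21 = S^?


Each suspension raises dimension by 1: Sigma S^n = S^{n+1}.
Sigma^6 S^21 = S^{21+6} = S^27

27


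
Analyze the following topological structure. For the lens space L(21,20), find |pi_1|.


pi_1(L(p,q)) = Z/pZ for any q coprime to p.
|pi_1(L(21,20))| = 21

21


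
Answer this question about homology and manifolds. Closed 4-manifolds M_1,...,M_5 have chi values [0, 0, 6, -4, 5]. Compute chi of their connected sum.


For n-manifolds: chi(A#B) = chi(A) + chi(B) - chi(S^4).
chi(S^4) = 1 + (-1)^4 = 2.
chi(#) = (sum chi_i) - (5-1)*chi(S^4) = 7 - 4*2 = -1

-1


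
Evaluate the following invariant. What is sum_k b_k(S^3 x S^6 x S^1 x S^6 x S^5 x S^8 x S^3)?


Total Betti number is multiplicative under products.
Each S^d (d>=1) has total Betti number 2.
There are 7 sphere factors.
Total = 2^7 = 128

128


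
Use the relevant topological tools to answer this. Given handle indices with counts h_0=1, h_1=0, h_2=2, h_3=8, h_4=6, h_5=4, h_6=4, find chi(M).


Handles of index k contribute (-1)^k to chi (same as CW cells).
chi = (1) + (0) + (2) + (-8) + (6) + (-4) + (4) = 1

1


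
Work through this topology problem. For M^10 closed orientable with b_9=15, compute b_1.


Poincare duality for closed orientable n-manifolds: b_k = b_{n-k}.
Here n = 10, so b_1 = b_9 = 15

15


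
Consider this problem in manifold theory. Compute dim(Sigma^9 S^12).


Each suspension raises dimension by 1: Sigma S^n = S^{n+1}.
Sigma^9 S^12 = S^{12+9} = S^21

21


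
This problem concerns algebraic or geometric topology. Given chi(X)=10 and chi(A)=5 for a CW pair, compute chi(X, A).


Relative Euler characteristic: chi(X, A) = chi(X) - chi(A).
= 10 - (5) = 5

5


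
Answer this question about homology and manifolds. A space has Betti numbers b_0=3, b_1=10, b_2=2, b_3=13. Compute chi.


chi = sum_k (-1)^k b_k.
= (3) + (-10) + (2) + (-13)
= -18

-18


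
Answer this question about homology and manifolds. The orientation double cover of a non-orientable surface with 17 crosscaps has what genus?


chi(N_17) = 2 - 17 = -15.
Double cover: chi(Sigma_g) = 2 * chi(N_17) = 2*(-15) = -30.
2 - 2g = -30, so g = (2 - (-30))/2 = 32/2 = 16

16


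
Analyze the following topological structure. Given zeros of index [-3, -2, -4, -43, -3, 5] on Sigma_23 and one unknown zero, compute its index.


Poincare-Hopf: sum of indices = chi(M).
chi(Sigma_23) = 2 - 2*23 = -44.
Sum of known indices = -50.
x = chi - (sum known) = -44 - (-50) = 6

6


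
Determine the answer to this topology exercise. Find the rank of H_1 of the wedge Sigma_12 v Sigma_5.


For a wedge: H_1(A v B) = H_1(A) + H_1(B).
b_1(Sigma_12) = 24, b_1(Sigma_5) = 10.
b_1 = 24 + 10 = 34

34


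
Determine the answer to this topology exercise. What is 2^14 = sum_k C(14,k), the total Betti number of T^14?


b_k(T^14) = C(14,k), so the sum over k is sum_k C(14,k) = 2^14.
Total = 2^14 = 16384

16384


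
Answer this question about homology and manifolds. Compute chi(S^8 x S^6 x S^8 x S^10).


chi is multiplicative: chi(X x Y) = chi(X) chi(Y).
Each even-dim sphere has chi = 2. There are 4 factors.
chi = 2^4 = 16

16


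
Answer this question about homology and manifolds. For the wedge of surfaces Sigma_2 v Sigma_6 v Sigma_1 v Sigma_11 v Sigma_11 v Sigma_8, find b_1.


For a wedge X v Y: reduced H_k(X v Y) = H_k(X) + H_k(Y).
Each Sigma_g contributes b_1 = 2g.
b_1 = 4 + 12 + 2 + 22 + 22 + 16 = 78

78


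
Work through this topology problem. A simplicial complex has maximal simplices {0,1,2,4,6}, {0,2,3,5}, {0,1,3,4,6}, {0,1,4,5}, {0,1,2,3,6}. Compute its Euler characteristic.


Enumerate all faces; f-vector: f_0=7, f_1=20, f_2=25, f_3=14, f_4=3.
chi = sum (-1)^k f_k = 1

1


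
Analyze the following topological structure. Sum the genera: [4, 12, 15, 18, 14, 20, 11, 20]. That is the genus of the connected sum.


Genus is additive under connected sum of orientable surfaces.
g = 4 + 12 + 15 + 18 + 14 + 20 + 11 + 20 = 114

114


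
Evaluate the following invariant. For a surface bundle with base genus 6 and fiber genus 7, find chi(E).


For a fiber bundle F -> E -> B (with CW structure): chi(E) = chi(B) * chi(F).
chi(Sigma_6) = -10, chi(Sigma_7) = -12.
chi(E) = (-10) * (-12) = 120

120


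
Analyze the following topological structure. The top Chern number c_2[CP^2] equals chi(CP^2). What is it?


For any closed oriented manifold, <e(TM),[M]> = chi(M).
chi(CP^2) = 2+1 = 3

3


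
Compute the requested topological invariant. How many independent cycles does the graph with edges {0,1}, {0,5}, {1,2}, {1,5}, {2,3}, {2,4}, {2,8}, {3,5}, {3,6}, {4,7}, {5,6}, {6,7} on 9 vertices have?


b_1 = E - V + (number of components).
E = 12, V = 9, components = 1.
b_1 = 12 - 9 + 1 = 4

4


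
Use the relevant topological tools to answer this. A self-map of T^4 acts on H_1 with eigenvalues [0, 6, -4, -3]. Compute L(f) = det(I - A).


For a torus self-map: L(f) = det(I - A) where A acts on H_1.
L(f) = (1-0) * (1-6) * (1--4) * (1--3) = 1 * -5 * 5 * 4 = -100

-100


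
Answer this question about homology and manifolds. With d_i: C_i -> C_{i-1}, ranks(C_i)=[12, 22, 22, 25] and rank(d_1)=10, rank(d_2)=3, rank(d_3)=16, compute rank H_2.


rank H_k = rank(ker d_k) - rank(im d_{k+1}).
rank(ker d_2) = rank(C_2) - rank(d_2) = 22 - 3 = 19.
rank(im d_{2+1}) = 16.
rank H_2 = 19 - 16 = 3

3


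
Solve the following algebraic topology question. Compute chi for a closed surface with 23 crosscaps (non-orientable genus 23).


For a non-orientable closed surface with k crosscaps: chi = 2 - k.
Here k = 23.
chi = 2 - 23 = -21

-21


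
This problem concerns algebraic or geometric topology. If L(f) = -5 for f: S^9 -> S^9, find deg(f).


L(f) = 1 + (-1)^9 deg(f) on S^9.
-5 = 1 + (-1)^9 * deg(f)
(-1)^9 * deg(f) = -6
deg(f) = 6

6


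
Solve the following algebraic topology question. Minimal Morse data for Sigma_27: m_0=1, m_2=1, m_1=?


A perfect Morse function has m_k = b_k.
For Sigma_27: b_0=1, b_1=2g=54, b_2=1.
Saddles m_1 = 2g = 54

54


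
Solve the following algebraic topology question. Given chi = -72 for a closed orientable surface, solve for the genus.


chi = 2 - 2g for closed orientable surfaces.
-72 = 2 - 2g
2g = 2 - (-72) = 74
g = 37

37


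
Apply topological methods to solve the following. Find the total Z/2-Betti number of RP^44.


H^k(RP^44; Z/2) = Z/2 for each 0 <= k <= 44.
Total dimension = 44 + 1 = 45

45


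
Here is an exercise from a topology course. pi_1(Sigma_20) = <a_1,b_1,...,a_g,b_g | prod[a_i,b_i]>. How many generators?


Standard presentation: pi_1(Sigma_g) = <a_1,b_1,...,a_g,b_g | [a_1,b_1]...[a_g,b_g] = 1>.
Number of generators = 2g = 2*20 = 40

40


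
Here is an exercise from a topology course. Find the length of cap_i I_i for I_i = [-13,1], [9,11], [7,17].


Intersection = [max(a_i), min(b_i)] = [9, 1].
Since 9 > 1, the intersection is empty.
Length = 0

0


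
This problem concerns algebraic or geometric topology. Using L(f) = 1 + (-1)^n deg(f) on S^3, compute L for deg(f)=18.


On S^3: L(f) = tr(f_0*) + (-1)^3 tr(f_3*) = 1 + (-1)^3 * deg(f).
L(f) = 1 + (-1)^3 * 18 = 1 + -18 = -17

-17


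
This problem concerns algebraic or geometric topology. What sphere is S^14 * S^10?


Join of spheres: S^m * S^n = S^{m+n+1}.
dim = 14 + 10 + 1 = 25

25


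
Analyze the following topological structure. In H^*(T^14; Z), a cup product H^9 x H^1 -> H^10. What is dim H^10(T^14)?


Cup product: H^p x H^q -> H^{p+q}; here p+q = 9+1 = 10.
rank H^k(T^n) = C(n,k).
C(14,10) = 1001

1001


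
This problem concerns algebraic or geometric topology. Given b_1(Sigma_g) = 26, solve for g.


For a closed orientable surface: b_1 = 2g.
26 = 2g
g = 26 / 2 = 13

13


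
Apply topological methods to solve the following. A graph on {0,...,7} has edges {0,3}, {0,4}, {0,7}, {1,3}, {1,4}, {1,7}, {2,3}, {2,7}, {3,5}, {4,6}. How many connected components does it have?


Run DFS/union-find over 8 vertices.
V = 8, E = 10.
Number of components = 1

1


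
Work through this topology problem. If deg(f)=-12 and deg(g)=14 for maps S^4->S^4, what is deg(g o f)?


Degree is multiplicative under composition: deg(g o f) = deg(g) * deg(f).
= 14 * -12 = -168

-168


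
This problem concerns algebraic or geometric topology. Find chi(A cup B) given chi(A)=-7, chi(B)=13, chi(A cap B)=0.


chi(A cup B) = chi(A) + chi(B) - chi(A cap B)
= -7 + (13) - (0)
= 6

6


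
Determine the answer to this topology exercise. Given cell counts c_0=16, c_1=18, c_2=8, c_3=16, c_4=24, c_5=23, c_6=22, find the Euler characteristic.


chi = sum_k (-1)^k c_k.
= (-1)^0*16 + (-1)^1*18 + (-1)^2*8 + (-1)^3*16 + (-1)^4*24 + (-1)^5*23 + (-1)^6*22
= (16) + (-18) + (8) + (-16) + (24) + (-23) + (22)
= 13

13


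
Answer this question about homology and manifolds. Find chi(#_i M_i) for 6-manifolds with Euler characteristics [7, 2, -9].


For n-manifolds: chi(A#B) = chi(A) + chi(B) - chi(S^6).
chi(S^6) = 1 + (-1)^6 = 2.
chi(#) = (sum chi_i) - (3-1)*chi(S^6) = 0 - 2*2 = -4

-4


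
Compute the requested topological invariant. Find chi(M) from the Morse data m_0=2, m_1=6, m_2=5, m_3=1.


Morse theory: chi(M) = sum_k (-1)^k m_k where m_k = #(index-k critical points).
= (2) + (-6) + (5) + (-1) = 0

0


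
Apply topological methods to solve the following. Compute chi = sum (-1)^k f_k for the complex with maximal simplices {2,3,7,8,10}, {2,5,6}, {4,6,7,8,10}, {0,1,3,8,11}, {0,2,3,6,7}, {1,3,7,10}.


Enumerate all faces; f-vector: f_0=11, f_1=35, f_2=42, f_3=21, f_4=4.
chi = sum (-1)^k f_k = 1

1


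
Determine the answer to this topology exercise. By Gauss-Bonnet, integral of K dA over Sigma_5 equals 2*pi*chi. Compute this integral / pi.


Gauss-Bonnet: integral K dA = 2*pi*chi(M).
chi(Sigma_5) = 2 - 2*5 = -8.
(integral K dA)/pi = 2*chi = 2*(-8) = -16

-16


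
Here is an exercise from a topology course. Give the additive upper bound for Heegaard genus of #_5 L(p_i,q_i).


Heegaard genus satisfies g(A#B) <= g(A) + g(B).
Each lens space has g = 1.
Upper bound: 5 * 1 = 5

5


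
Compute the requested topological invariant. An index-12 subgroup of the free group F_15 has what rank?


Nielsen-Schreier: an index-n subgroup of F_r is free of rank 1 + n(r-1).
Equivalently: chi(cover) = n*chi(base); chi(vee_r S^1) = 1 - 15 = -14.
chi(E) = 12*(-14) = -168; rank = 1 - chi(E) = 1 - (-168) = 169.
rank = 1 + 12*(15-1) = 1 + 168 = 169

169


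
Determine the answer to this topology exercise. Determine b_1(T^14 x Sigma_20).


pi_1(A x B) = pi_1(A) x pi_1(B); rank of abelianization = b_1.
b_1(T^14) = 14, b_1(Sigma_20) = 2*20 = 40.
b_1(product) = 14 + 40 = 54

54


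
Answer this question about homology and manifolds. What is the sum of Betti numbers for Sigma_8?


For Sigma_8: b_0 = 1, b_1 = 2g = 16, b_2 = 1.
Total = 1 + 16 + 1 = 18

18


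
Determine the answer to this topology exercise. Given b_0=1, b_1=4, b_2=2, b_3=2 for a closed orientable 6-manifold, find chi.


By Poincare duality b_k = b_{6-k}, so full Betti numbers: b_0=1, b_1=4, b_2=2, b_3=2, b_4=2, b_5=4, b_6=1.
chi = sum (-1)^k b_k = -4

-4


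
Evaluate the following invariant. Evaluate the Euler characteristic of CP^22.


CP^22 has one cell in each even dimension 0, 2, ..., 2*22 (22+1 cells total).
All cells are even-dimensional, so chi = number of cells.
chi = 22 + 1 = 23

23


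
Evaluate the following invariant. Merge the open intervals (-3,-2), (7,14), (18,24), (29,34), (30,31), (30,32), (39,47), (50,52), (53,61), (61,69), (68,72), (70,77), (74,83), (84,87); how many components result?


Sort and merge overlapping open intervals.
Merged: (-3,-2), (7,14), (18,24), (29,34), (39,47), (50,52), (53,61), (61,83), (84,87).
Number of components = 9

9


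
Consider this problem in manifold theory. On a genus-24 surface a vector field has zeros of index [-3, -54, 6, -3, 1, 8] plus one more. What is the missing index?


Poincare-Hopf: sum of indices = chi(M).
chi(Sigma_24) = 2 - 2*24 = -46.
Sum of known indices = -45.
x = chi - (sum known) = -46 - (-45) = -1

-1


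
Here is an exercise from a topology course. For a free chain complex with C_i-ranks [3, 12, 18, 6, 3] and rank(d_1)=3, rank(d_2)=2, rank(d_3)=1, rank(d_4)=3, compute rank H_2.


rank H_k = rank(ker d_k) - rank(im d_{k+1}).
rank(ker d_2) = rank(C_2) - rank(d_2) = 18 - 2 = 16.
rank(im d_{2+1}) = 1.
rank H_2 = 16 - 1 = 15

15


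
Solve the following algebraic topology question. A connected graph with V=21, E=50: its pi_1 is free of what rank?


For a connected graph: rank(pi_1) = b_1 = E - V + 1 = 1 - chi.
chi = V - E = 21 - 50 = -29.
rank = 1 - (-29) = 50 - 21 + 1 = 30

30


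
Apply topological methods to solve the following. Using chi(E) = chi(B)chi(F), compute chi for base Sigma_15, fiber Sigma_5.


For a fiber bundle F -> E -> B (with CW structure): chi(E) = chi(B) * chi(F).
chi(Sigma_15) = -28, chi(Sigma_5) = -8.
chi(E) = (-28) * (-8) = 224

224


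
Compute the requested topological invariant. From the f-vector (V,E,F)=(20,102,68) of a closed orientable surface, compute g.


chi = V - E + F = 20 - 102 + 68 = -14
For orientable closed surface: chi = 2 - 2g, so g = (2 - chi)/2.
g = (2 - (-14)) / 2 = 16 / 2 = 8

8


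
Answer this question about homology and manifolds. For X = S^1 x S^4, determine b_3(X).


Each S^d has Poincare polynomial 1 + t^d.
The product S^1 x S^4 has Poincare polynomial prod(1+t^d_i).
Expanding: b_0=1, b_1=1, b_4=1, b_5=1.
b_3 = 0

0


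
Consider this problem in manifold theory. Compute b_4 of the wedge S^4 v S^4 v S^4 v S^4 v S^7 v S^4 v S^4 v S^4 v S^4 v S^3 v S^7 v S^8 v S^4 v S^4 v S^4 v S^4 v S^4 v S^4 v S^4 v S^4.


For a wedge of spheres, H_k (k>0) is free on one generator per sphere of dimension k.
Spheres of dimension 4: count = 16.
b_4 = 16

16


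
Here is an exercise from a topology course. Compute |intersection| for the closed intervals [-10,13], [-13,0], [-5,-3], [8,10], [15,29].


Intersection = [max(a_i), min(b_i)] = [15, -3].
Since 15 > -3, the intersection is empty.
Length = 0

0


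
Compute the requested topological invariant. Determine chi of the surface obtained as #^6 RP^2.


For a non-orientable closed surface with k crosscaps: chi = 2 - k.
Here k = 6.
chi = 2 - 6 = -4

-4


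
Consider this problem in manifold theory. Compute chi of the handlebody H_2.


A genus-g handlebody deformation retracts to a wedge of g circles.
chi(vee_g S^1) = 1 - g.
chi(H_2) = 1 - 2 = -1

-1


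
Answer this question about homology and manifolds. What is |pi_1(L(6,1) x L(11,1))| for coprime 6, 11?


pi_1(X x Y) = pi_1(X) x pi_1(Y).
pi_1(L(6,1)) = Z/6, pi_1(L(11,1)) = Z/11.
|Z/6 x Z/11| = 6 * 11 = 66

66


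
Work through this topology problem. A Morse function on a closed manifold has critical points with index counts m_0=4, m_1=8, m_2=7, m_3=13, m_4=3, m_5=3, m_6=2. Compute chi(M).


Morse theory: chi(M) = sum_k (-1)^k m_k where m_k = #(index-k critical points).
= (4) + (-8) + (7) + (-13) + (3) + (-3) + (2) = -8

-8


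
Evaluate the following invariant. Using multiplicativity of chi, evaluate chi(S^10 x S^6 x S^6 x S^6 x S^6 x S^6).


chi is multiplicative: chi(X x Y) = chi(X) chi(Y).
Each even-dim sphere has chi = 2. There are 6 factors.
chi = 2^6 = 64

64


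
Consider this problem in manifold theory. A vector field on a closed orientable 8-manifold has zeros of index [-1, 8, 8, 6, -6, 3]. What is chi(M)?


Poincare-Hopf: chi(M) = sum of indices of zeros.
chi = (-1) + (8) + (8) + (6) + (-6) + (3) = 18

18


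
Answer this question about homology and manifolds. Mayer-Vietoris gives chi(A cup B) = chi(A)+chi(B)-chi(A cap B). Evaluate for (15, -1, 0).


chi(A cup B) = chi(A) + chi(B) - chi(A cap B)
= 15 + (-1) - (0)
= 14

14


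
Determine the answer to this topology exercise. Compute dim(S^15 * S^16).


Join of spheres: S^m * S^n = S^{m+n+1}.
dim = 15 + 16 + 1 = 32

32


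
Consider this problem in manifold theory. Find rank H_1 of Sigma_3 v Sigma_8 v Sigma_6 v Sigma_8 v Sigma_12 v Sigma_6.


For a wedge X v Y: reduced H_k(X v Y) = H_k(X) + H_k(Y).
Each Sigma_g contributes b_1 = 2g.
b_1 = 6 + 16 + 12 + 16 + 24 + 12 = 86

86


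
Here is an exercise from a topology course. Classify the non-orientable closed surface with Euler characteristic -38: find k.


chi = 2 - k for closed non-orientable surfaces with k crosscaps.
-38 = 2 - k
k = 2 - (-38) = 40

40


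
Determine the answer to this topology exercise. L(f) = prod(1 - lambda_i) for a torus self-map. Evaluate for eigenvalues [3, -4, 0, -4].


For a torus self-map: L(f) = det(I - A) where A acts on H_1.
L(f) = (1-3) * (1--4) * (1-0) * (1--4) = -2 * 5 * 1 * 5 = -50

-50


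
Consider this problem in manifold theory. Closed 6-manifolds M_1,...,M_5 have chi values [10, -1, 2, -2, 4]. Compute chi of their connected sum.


For n-manifolds: chi(A#B) = chi(A) + chi(B) - chi(S^6).
chi(S^6) = 1 + (-1)^6 = 2.
chi(#) = (sum chi_i) - (5-1)*chi(S^6) = 13 - 4*2 = 5

5


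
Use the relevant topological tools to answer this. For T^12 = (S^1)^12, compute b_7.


By the Kunneth formula, b_k(T^n) = C(n,k).
b_7(T^12) = C(12,7).
C(12,7) = 12!/(7!*5!) = 792

792


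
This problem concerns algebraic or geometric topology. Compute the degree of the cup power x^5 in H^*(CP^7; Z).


|x| = 2 in H^*(CP^n).
|x^5| = 5 * |x| = 5 * 2 = 10

10


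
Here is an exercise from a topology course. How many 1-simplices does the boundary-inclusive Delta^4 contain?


Delta^4 has 4+1 vertices. A 1-face is a choice of 1+1 vertices.
f_1 = C(4+1, 1+1) = C(5,2) = 10

10


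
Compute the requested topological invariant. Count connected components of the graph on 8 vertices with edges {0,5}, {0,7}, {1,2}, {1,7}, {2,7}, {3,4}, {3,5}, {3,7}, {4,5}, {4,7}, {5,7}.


Run DFS/union-find over 8 vertices.
V = 8, E = 11.
Number of components = 2

2


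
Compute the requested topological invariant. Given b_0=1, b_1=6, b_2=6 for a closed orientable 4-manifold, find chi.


By Poincare duality b_k = b_{4-k}, so full Betti numbers: b_0=1, b_1=6, b_2=6, b_3=6, b_4=1.
chi = sum (-1)^k b_k = -4

-4


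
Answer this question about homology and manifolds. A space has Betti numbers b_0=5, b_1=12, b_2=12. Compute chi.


chi = sum_k (-1)^k b_k.
= (5) + (-12) + (12)
= 5

5


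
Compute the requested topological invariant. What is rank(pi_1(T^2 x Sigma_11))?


pi_1(A x B) = pi_1(A) x pi_1(B); rank of abelianization = b_1.
b_1(T^2) = 2, b_1(Sigma_11) = 2*11 = 22.
b_1(product) = 2 + 22 = 24

24


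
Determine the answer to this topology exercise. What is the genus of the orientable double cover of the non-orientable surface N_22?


chi(N_22) = 2 - 22 = -20.
Double cover: chi(Sigma_g) = 2 * chi(N_22) = 2*(-20) = -40.
2 - 2g = -40, so g = (2 - (-40))/2 = 42/2 = 21

21


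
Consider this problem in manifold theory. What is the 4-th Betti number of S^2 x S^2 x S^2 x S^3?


Each S^d has Poincare polynomial 1 + t^d.
The product S^2 x S^2 x S^2 x S^3 has Poincare polynomial prod(1+t^d_i).
Expanding: b_0=1, b_2=3, b_3=1, b_4=3, b_5=3, b_6=1, b_7=3, b_9=1.
b_4 = 3

3


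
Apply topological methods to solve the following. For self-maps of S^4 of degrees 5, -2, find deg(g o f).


Degree is multiplicative under composition: deg(g o f) = deg(g) * deg(f).
= -2 * 5 = -10

-10


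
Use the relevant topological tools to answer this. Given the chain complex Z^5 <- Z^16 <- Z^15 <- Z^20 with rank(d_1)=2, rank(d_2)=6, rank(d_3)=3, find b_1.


rank H_k = rank(ker d_k) - rank(im d_{k+1}).
rank(ker d_1) = rank(C_1) - rank(d_1) = 16 - 2 = 14.
rank(im d_{1+1}) = 6.
rank H_1 = 14 - 6 = 8

8


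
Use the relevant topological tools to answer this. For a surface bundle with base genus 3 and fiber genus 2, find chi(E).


For a fiber bundle F -> E -> B (with CW structure): chi(E) = chi(B) * chi(F).
chi(Sigma_3) = -4, chi(Sigma_2) = -2.
chi(E) = (-4) * (-2) = 8

8


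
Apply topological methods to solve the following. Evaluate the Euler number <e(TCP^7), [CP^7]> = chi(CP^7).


For any closed oriented manifold, <e(TM),[M]> = chi(M).
chi(CP^7) = 7+1 = 8

8


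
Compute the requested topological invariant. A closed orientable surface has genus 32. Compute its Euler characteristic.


For a closed orientable surface of genus g: chi = 2 - 2g.
Here g = 32.
chi = 2 - 2*32 = 2 - 64 = -62

-62


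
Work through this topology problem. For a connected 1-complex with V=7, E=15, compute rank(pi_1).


For a connected graph: rank(pi_1) = b_1 = E - V + 1 = 1 - chi.
chi = V - E = 7 - 15 = -8.
rank = 1 - (-8) = 15 - 7 + 1 = 9

9


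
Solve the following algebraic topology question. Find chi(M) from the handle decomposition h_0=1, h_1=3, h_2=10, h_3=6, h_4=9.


Handles of index k contribute (-1)^k to chi (same as CW cells).
chi = (1) + (-3) + (10) + (-6) + (9) = 11

11


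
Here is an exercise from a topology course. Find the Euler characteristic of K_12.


K_12: V = 12, E = C(12,2) = 66.
chi = V - E = 12 - 66 = -54

-54


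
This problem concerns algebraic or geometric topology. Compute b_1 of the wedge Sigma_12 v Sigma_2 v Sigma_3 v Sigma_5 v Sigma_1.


For a wedge X v Y: reduced H_k(X v Y) = H_k(X) + H_k(Y).
Each Sigma_g contributes b_1 = 2g.
b_1 = 24 + 4 + 6 + 10 + 2 = 46

46


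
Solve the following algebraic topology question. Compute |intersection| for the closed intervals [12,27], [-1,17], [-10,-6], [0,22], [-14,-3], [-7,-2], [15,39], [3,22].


Intersection = [max(a_i), min(b_i)] = [15, -6].
Since 15 > -6, the intersection is empty.
Length = 0

0
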